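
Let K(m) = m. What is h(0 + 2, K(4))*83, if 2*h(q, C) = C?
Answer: 166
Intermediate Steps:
h(q, C) = C/2
h(0 + 2, K(4))*83 = ((1/2)*4)*83 = 2*83 = 166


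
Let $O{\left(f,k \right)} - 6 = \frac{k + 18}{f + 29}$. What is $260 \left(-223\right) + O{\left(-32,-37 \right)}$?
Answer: $- \frac{173903}{3} \approx -57968.0$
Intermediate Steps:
$O{\left(f,k \right)} = 6 + \frac{18 + k}{29 + f}$ ($O{\left(f,k \right)} = 6 + \frac{k + 18}{f + 29} = 6 + \frac{18 + k}{29 + f}$)
$260 \left(-223\right) + O{\left(-32,-37 \right)} = 260 \left(-223\right) + \frac{192 - 37 + 6 \left(-32\right)}{29 - 32} = -57980 + \frac{192 - 37 - 192}{-3} = -57980 - - \frac{37}{3} = -57980 + \frac{37}{3} = - \frac{173903}{3}$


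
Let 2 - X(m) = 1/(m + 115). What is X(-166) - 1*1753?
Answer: -89300/51 ≈ -1751.0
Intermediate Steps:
X(m) = 2 - 1/(115 + m) (X(m) = 2 - 1/(m + 115) = 2 - 1/(115 + m))
X(-166) - 1*1753 = (229 + 2*(-166))/(115 - 166) - 1*1753 = (229 - 332)/(-51) - 1753 = -1/51*(-103) - 1753 = 103/51 - 1753 = -89300/51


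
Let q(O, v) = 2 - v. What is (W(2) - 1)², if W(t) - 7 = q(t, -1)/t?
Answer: 225/4 ≈ 56.250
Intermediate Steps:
W(t) = 7 + 3/t (W(t) = 7 + (2 - 1*(-1))/t = 7 + (2 + 1)/t = 7 + 3/t)
(W(2) - 1)² = ((7 + 3/2) - 1)² = (17/2 - 1)² = (15/2)² = 225/4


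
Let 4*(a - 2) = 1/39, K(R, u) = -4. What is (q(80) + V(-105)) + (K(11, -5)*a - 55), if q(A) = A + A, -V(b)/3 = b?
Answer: 16067/39 ≈ 411.97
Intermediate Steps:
V(b) = -3*b
a = 313/156 (a = 2 + (¼)/39 = 2 + (¼)*(1/39) = 2 + 1/156 = 313/156 ≈ 2.0064)
q(A) = 2*A
(q(80) + V(-105)) + (K(11, -5)*a - 55) = (2*80 - 3*(-105)) + (-4*313/156 - 55) = (160 + 315) + (-313/39 - 55) = 475 - 2458/39 = 16067/39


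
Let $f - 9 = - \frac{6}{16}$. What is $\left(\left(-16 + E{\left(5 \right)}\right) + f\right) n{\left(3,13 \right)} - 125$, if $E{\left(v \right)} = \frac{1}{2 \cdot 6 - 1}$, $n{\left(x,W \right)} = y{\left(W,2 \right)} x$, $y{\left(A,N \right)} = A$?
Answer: $- \frac{35999}{88} \approx -409.08$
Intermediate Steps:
$n{\left(x,W \right)} = W x$
$E{\left(v \right)} = \frac{1}{11}$ ($E{\left(v \right)} = \frac{1}{12 - 1} = \frac{1}{11}$)
$f = \frac{69}{8}$ ($f = 9 - \frac{6}{16} = 9 - \frac{3}{8} = \frac{69}{8} \approx 8.625$)
$\left(\left(-16 + E{\left(5 \right)}\right) + f\right) n{\left(3,13 \right)} - 125 = \left(\left(-16 + \frac{1}{11}\right) + \frac{69}{8}\right) 13 \cdot 3 - 125 = \left(- \frac{175}{11} + \frac{69}{8}\right) 39 - 125 = \left(- \frac{641}{88}\right) 39 - 125 = - \frac{24999}{88} - 125 = - \frac{35999}{88}$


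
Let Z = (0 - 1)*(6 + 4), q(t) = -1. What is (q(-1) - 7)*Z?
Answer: 80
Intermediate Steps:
Z = -10 (Z = -1*10 = -10)
(q(-1) - 7)*Z = (-1 - 7)*(-10) = -8*(-10) = 80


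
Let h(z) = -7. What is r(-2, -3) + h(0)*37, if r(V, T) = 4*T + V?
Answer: -273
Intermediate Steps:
r(V, T) = V + 4*T
r(-2, -3) + h(0)*37 = (-2 + 4*(-3)) - 7*37 = (-2 - 12) - 259 = -14 - 259 = -273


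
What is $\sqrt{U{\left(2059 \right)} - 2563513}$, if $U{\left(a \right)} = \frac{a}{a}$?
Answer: $2 i \sqrt{640878} \approx 1601.1 i$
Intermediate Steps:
$U{\left(a \right)} = 1$
$\sqrt{U{\left(2059 \right)} - 2563513} = \sqrt{1 - 2563513} = \sqrt{-2563512} = 2 i \sqrt{640878}$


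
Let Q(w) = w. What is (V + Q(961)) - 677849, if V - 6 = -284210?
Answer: -961092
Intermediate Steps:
V = -284204 (V = 6 - 284210 = -284204)
(V + Q(961)) - 677849 = (-284204 + 961) - 677849 = -283243 - 677849 = -961092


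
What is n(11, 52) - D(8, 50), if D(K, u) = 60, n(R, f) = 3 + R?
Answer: -46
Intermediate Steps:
n(11, 52) - D(8, 50) = (3 + 11) - 1*60 = 14 - 60 = -46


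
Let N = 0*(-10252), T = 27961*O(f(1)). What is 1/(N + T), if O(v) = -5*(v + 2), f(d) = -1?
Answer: -1/139805 ≈ -7.1528e-6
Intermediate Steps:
O(v) = -10 - 5*v (O(v) = -5*(2 + v) = -10 - 5*v)
T = -139805 (T = 27961*(-10 - 5*(-1)) = 27961*(-10 + 5) = 27961*(-5) = -139805)
N = 0
1/(N + T) = 1/(0 - 139805) = 1/(-139805) = -1/139805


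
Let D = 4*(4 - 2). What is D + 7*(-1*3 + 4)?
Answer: 15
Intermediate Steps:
D = 8 (D = 4*2 = 8)
D + 7*(-1*3 + 4) = 8 + 7*(-1*3 + 4) = 8 + 7*(-3 + 4) = 8 + 7*1 = 8 + 7 = 15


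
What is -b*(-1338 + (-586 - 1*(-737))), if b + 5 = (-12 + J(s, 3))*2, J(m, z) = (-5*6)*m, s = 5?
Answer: -390523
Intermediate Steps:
J(m, z) = -30*m
b = -329 (b = -5 + (-12 - 30*5)*2 = -5 + (-12 - 150)*2 = -5 - 162*2 = -5 - 324 = -329)
-b*(-1338 + (-586 - 1*(-737))) = -(-329)*(-1338 + (-586 - 1*(-737))) = -(-329)*(-1338 + (-586 + 737)) = -(-329)*(-1338 + 151) = -(-329)*(-1187) = -1*390523 = -390523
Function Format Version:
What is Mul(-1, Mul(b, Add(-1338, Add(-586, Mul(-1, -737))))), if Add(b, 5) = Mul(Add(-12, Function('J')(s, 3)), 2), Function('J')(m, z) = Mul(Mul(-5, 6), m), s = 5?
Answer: -390523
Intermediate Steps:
Function('J')(m, z) = Mul(-30, m)
b = -329 (b = Add(-5, Mul(Add(-12, Mul(-30, 5)), 2)) = Add(-5, Mul(Add(-12, -150), 2)) = Add(-5, Mul(-162, 2)) = Add(-5, -324) = -329)
Mul(-1, Mul(b, Add(-1338, Add(-586, Mul(-1, -737))))) = Mul(-1, Mul(-329, Add(-1338, Add(-586, Mul(-1, -737))))) = Mul(-1, Mul(-329, Add(-1338, Add(-586, 737)))) = Mul(-1, Mul(-329, Add(-1338, 151))) = Mul(-1, Mul(-329, -1187)) = Mul(-1, 390523) = -390523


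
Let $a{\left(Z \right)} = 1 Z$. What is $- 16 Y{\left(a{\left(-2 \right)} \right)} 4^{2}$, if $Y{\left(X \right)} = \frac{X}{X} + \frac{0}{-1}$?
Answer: $-256$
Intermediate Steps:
$a{\left(Z \right)} = Z$
$Y{\left(X \right)} = 1$ ($Y{\left(X \right)} = 1 + 0 \left(-1\right) = 1 + 0 = 1$)
$- 16 Y{\left(a{\left(-2 \right)} \right)} 4^{2} = \left(-16\right) 1 \cdot 4^{2} = \left(-16\right) 16 = -256$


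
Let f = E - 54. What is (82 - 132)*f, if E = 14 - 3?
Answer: 2150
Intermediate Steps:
E = 11
f = -43 (f = 11 - 54 = -43)
(82 - 132)*f = (82 - 132)*(-43) = -50*(-43) = 2150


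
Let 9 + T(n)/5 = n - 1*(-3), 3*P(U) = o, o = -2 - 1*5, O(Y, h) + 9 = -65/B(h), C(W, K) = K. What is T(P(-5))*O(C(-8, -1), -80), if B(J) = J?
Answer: 16375/48 ≈ 341.15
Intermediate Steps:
O(Y, h) = -9 - 65/h
o = -7 (o = -2 - 5 = -7)
P(U) = -7/3 (P(U) = (1/3)*(-7) = -7/3)
T(n) = -30 + 5*n (T(n) = -45 + 5*(n - 1*(-3)) = -45 + 5*(n + 3) = -45 + 5*(3 + n) = -45 + (15 + 5*n) = -30 + 5*n)
T(P(-5))*O(C(-8, -1), -80) = (-30 + 5*(-7/3))*(-9 - 65/(-80)) = (-30 - 35/3)*(-9 - 65*(-1/80)) = -125*(-9 + 13/16)/3 = -125/3*(-131/16) = 16375/48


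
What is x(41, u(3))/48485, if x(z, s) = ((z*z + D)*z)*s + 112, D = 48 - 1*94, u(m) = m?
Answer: 201217/48485 ≈ 4.1501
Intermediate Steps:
D = -46 (D = 48 - 94 = -46)
x(z, s) = 112 + s*z*(-46 + z²) (x(z, s) = ((z*z - 46)*z)*s + 112 = ((z² - 46)*z)*s + 112 = ((-46 + z²)*z)*s + 112 = (z*(-46 + z²))*s + 112 = s*z*(-46 + z²) + 112 = 112 + s*z*(-46 + z²))
x(41, u(3))/48485 = (112 + 3*41³ - 46*3*41)/48485 = (112 + 3*68921 - 5658)*(1/48485) = (112 + 206763 - 5658)*(1/48485) = 201217*(1/48485) = 201217/48485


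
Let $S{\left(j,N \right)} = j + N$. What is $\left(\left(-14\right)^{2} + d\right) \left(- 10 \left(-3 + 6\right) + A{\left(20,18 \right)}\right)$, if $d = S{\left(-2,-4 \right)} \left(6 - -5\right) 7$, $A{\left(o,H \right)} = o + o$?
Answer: $-2660$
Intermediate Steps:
$S{\left(j,N \right)} = N + j$
$A{\left(o,H \right)} = 2 o$
$d = -462$ ($d = \left(-4 - 2\right) \left(6 - -5\right) 7 = - 6 \left(6 + 5\right) 7 = \left(-6\right) 11 \cdot 7 = \left(-66\right) 7 = -462$)
$\left(\left(-14\right)^{2} + d\right) \left(- 10 \left(-3 + 6\right) + A{\left(20,18 \right)}\right) = \left(\left(-14\right)^{2} - 462\right) \left(- 10 \left(-3 + 6\right) + 2 \cdot 20\right) = \left(196 - 462\right) \left(\left(-10\right) 3 + 40\right) = - 266 \left(-30 + 40\right) = \left(-266\right) 10 = -2660$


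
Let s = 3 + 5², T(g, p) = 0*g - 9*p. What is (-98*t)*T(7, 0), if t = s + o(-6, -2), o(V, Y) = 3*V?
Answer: 0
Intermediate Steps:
T(g, p) = -9*p (T(g, p) = 0 - 9*p = -9*p)
s = 28 (s = 3 + 25 = 28)
t = 10 (t = 28 + 3*(-6) = 28 - 18 = 10)
(-98*t)*T(7, 0) = (-98*10)*(-9*0) = -980*0 = 0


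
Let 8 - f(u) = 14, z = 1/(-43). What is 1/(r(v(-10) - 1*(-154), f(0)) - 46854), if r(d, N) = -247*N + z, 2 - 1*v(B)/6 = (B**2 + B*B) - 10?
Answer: -43/1950997 ≈ -2.2040e-5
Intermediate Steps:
z = -1/43 ≈ -0.023256
f(u) = -6 (f(u) = 8 - 1*14 = 8 - 14 = -6)
v(B) = 72 - 12*B**2 (v(B) = 12 - 6*((B**2 + B*B) - 10) = 12 - 6*((B**2 + B**2) - 10) = 12 - 6*(2*B**2 - 10) = 12 - 6*(-10 + 2*B**2) = 12 + (60 - 12*B**2) = 72 - 12*B**2)
r(d, N) = -1/43 - 247*N (r(d, N) = -247*N - 1/43 = -1/43 - 247*N)
1/(r(v(-10) - 1*(-154), f(0)) - 46854) = 1/((-1/43 - 247*(-6)) - 46854) = 1/((-1/43 + 1482) - 46854) = 1/(63725/43 - 46854) = 1/(-1950997/43) = -43/1950997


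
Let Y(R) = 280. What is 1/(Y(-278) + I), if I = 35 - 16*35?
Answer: -1/245 ≈ -0.0040816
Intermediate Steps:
I = -525 (I = 35 - 560 = -525)
1/(Y(-278) + I) = 1/(280 - 525) = 1/(-245) = -1/245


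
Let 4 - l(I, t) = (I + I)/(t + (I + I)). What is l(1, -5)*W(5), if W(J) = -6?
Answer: -28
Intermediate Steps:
l(I, t) = 4 - 2*I/(t + 2*I) (l(I, t) = 4 - (I + I)/(t + (I + I)) = 4 - 2*I/(t + 2*I))
l(1, -5)*W(5) = (2*(2*(-5) + 3*1)/(-5 + 2*1))*(-6) = (2*(-10 + 3)/(-5 + 2))*(-6) = (2*(-7)/(-3))*(-6) = (2*(-⅓)*(-7))*(-6) = (14/3)*(-6) = -28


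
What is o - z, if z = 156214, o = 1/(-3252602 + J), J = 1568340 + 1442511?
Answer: -37764890715/241751 ≈ -1.5621e+5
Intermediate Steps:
J = 3010851
o = -1/241751 (o = 1/(-3252602 + 3010851) = 1/(-241751) = -1/241751 ≈ -4.1365e-6)
o - z = -1/241751 - 1*156214 = -1/241751 - 156214 = -37764890715/241751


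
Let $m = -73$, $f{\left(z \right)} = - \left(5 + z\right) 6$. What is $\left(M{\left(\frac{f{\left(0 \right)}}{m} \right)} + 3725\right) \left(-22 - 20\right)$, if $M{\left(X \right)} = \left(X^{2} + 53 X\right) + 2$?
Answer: $- \frac{839082426}{5329} \approx -1.5746 \cdot 10^{5}$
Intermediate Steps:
$f{\left(z \right)} = -30 - 6 z$ ($f{\left(z \right)} = - (30 + 6 z) = -30 - 6 z$)
$M{\left(X \right)} = 2 + X^{2} + 53 X$
$\left(M{\left(\frac{f{\left(0 \right)}}{m} \right)} + 3725\right) \left(-22 - 20\right) = \left(\left(2 + \left(\frac{-30 - 0}{-73}\right)^{2} + 53 \frac{-30 - 0}{-73}\right) + 3725\right) \left(-22 - 20\right) = \left(\left(2 + \left(\left(-30 + 0\right) \left(- \frac{1}{73}\right)\right)^{2} + 53 \left(-30 + 0\right) \left(- \frac{1}{73}\right)\right) + 3725\right) \left(-22 - 20\right) = \left(\left(2 + \left(\left(-30\right) \left(- \frac{1}{73}\right)\right)^{2} + 53 \left(\left(-30\right) \left(- \frac{1}{73}\right)\right)\right) + 3725\right) \left(-42\right) = \left(\left(2 + \left(\frac{30}{73}\right)^{2} + 53 \cdot \frac{30}{73}\right) + 3725\right) \left(-42\right) = \left(\left(2 + \frac{900}{5329} + \frac{1590}{73}\right) + 3725\right) \left(-42\right) = \left(\frac{127628}{5329} + 3725\right) \left(-42\right) = \frac{19978153}{5329} \left(-42\right) = - \frac{839082426}{5329}$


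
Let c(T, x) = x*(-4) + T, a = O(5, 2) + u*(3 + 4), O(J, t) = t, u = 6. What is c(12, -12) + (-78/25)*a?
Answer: -1932/25 ≈ -77.280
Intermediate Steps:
a = 44 (a = 2 + 6*(3 + 4) = 2 + 6*7 = 2 + 42 = 44)
c(T, x) = T - 4*x (c(T, x) = -4*x + T = T - 4*x)
c(12, -12) + (-78/25)*a = (12 - 4*(-12)) - 78/25*44 = (12 + 48) - 78*1/25*44 = 60 - 78/25*44 = 60 - 3432/25 = -1932/25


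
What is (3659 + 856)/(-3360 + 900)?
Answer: -301/164 ≈ -1.8354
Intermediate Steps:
(3659 + 856)/(-3360 + 900) = 4515/(-2460) = 4515*(-1/2460) = -301/164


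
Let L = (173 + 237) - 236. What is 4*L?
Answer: 696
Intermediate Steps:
L = 174 (L = 410 - 236 = 174)
4*L = 4*174 = 696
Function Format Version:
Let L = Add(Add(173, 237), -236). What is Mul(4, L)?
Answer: 696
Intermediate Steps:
L = 174 (L = Add(410, -236) = 174)
Mul(4, L) = Mul(4, 174) = 696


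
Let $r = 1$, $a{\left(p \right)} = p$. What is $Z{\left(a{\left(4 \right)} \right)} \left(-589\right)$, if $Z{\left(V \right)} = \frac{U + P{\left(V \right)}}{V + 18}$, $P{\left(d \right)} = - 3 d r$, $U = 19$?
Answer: $- \frac{4123}{22} \approx -187.41$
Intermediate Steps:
$P{\left(d \right)} = - 3 d$ ($P{\left(d \right)} = - 3 d 1 = - 3 d$)
$Z{\left(V \right)} = \frac{19 - 3 V}{18 + V}$ ($Z{\left(V \right)} = \frac{19 - 3 V}{V + 18} = \frac{19 - 3 V}{18 + V}$)
$Z{\left(a{\left(4 \right)} \right)} \left(-589\right) = \frac{19 - 12}{18 + 4} \left(-589\right) = \frac{19 - 12}{22} \left(-589\right) = \frac{1}{22} \cdot 7 \left(-589\right) = \frac{7}{22} \left(-589\right) = - \frac{4123}{22}$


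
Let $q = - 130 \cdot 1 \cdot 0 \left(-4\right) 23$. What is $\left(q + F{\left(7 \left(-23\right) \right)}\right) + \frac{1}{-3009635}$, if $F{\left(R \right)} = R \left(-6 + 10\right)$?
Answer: $- \frac{1938204941}{3009635} \approx -644.0$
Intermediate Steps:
$q = 0$ ($q = - 130 \cdot 0 \left(-4\right) 23 = \left(-130\right) 0 \cdot 23 = 0 \cdot 23 = 0$)
$F{\left(R \right)} = 4 R$ ($F{\left(R \right)} = R 4 = 4 R$)
$\left(q + F{\left(7 \left(-23\right) \right)}\right) + \frac{1}{-3009635} = \left(0 + 4 \cdot 7 \left(-23\right)\right) + \frac{1}{-3009635} = \left(0 + 4 \left(-161\right)\right) - \frac{1}{3009635} = \left(0 - 644\right) - \frac{1}{3009635} = -644 - \frac{1}{3009635} = - \frac{1938204941}{3009635}$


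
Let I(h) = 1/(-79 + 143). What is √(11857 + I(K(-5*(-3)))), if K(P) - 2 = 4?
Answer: √758849/8 ≈ 108.89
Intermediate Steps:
K(P) = 6 (K(P) = 2 + 4 = 6)
I(h) = 1/64
√(11857 + I(K(-5*(-3)))) = √(11857 + 1/64) = √(758849/64) = √758849/8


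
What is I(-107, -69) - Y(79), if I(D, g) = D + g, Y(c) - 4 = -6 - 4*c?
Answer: 142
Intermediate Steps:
Y(c) = -2 - 4*c (Y(c) = 4 + (-6 - 4*c) = -2 - 4*c)
I(-107, -69) - Y(79) = (-107 - 69) - (-2 - 4*79) = -176 - (-2 - 316) = -176 - 1*(-318) = -176 + 318 = 142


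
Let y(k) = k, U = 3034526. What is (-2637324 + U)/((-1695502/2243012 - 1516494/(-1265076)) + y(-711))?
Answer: -23481098102273838/42005484708847 ≈ -559.00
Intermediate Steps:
(-2637324 + U)/((-1695502/2243012 - 1516494/(-1265076)) + y(-711)) = (-2637324 + 3034526)/((-1695502/2243012 - 1516494/(-1265076)) - 711) = 397202/((-1695502*1/2243012 - 1516494*(-1/1265076)) - 711) = 397202/((-847751/1121506 + 252749/210846) - 711) = 397202/(26178653162/59116263519 - 711) = 397202/(-42005484708847/59116263519) = 397202*(-59116263519/42005484708847) = -23481098102273838/42005484708847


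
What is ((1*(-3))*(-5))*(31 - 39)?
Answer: -120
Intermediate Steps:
((1*(-3))*(-5))*(31 - 39) = -3*(-5)*(-8) = 15*(-8) = -120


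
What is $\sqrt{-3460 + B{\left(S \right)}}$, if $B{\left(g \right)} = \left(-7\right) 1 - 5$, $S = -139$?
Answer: $4 i \sqrt{217} \approx 58.924 i$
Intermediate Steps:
$B{\left(g \right)} = -12$ ($B{\left(g \right)} = -7 - 5 = -12$)
$\sqrt{-3460 + B{\left(S \right)}} = \sqrt{-3460 - 12} = \sqrt{-3472} = 4 i \sqrt{217}$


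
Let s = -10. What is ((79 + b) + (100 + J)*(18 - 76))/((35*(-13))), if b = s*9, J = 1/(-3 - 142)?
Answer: 29053/2275 ≈ 12.771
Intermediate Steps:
J = -1/145 (J = 1/(-145) = -1/145 ≈ -0.0068966)
b = -90 (b = -10*9 = -90)
((79 + b) + (100 + J)*(18 - 76))/((35*(-13))) = ((79 - 90) + (100 - 1/145)*(18 - 76))/((35*(-13))) = (-11 + (14499/145)*(-58))/(-455) = (-11 - 28998/5)*(-1/455) = -29053/5*(-1/455) = 29053/2275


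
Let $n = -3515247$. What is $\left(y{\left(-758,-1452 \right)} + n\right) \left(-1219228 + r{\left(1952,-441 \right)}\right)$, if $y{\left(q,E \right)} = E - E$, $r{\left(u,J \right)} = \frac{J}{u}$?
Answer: $\frac{137148427631619}{32} \approx 4.2859 \cdot 10^{12}$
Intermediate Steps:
$y{\left(q,E \right)} = 0$
$\left(y{\left(-758,-1452 \right)} + n\right) \left(-1219228 + r{\left(1952,-441 \right)}\right) = \left(0 - 3515247\right) \left(-1219228 - \frac{441}{1952}\right) = - 3515247 \left(-1219228 - \frac{441}{1952}\right) = \left(-3515247\right) \left(- \frac{2379933497}{1952}\right) = \frac{137148427631619}{32}$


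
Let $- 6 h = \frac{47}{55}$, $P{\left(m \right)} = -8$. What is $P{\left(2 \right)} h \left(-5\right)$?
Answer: $- \frac{188}{33} \approx -5.697$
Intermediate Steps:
$h = - \frac{47}{330}$ ($h = - \frac{47 \cdot \frac{1}{55}}{6} = \left(- \frac{1}{6}\right) \frac{47}{55} = - \frac{47}{330} \approx -0.14242$)
$P{\left(2 \right)} h \left(-5\right) = \left(-8\right) \left(- \frac{47}{330}\right) \left(-5\right) = \frac{188}{165} \left(-5\right) = - \frac{188}{33}$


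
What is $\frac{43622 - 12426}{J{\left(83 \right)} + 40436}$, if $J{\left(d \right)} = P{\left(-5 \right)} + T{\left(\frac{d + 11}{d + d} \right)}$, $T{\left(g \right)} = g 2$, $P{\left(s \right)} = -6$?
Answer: $\frac{647317}{838946} \approx 0.77158$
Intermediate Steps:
$T{\left(g \right)} = 2 g$
$J{\left(d \right)} = -6 + \frac{11 + d}{d}$ ($J{\left(d \right)} = -6 + 2 \frac{d + 11}{d + d} = -6 + 2 \frac{11 + d}{2 d} = -6 + \frac{11 + d}{d}$)
$\frac{43622 - 12426}{J{\left(83 \right)} + 40436} = \frac{43622 - 12426}{\left(-5 + \frac{11}{83}\right) + 40436} = \frac{31196}{\left(-5 + 11 \cdot \frac{1}{83}\right) + 40436} = \frac{31196}{\left(-5 + \frac{11}{83}\right) + 40436} = \frac{31196}{- \frac{404}{83} + 40436} = \frac{31196}{\frac{3355784}{83}} = 31196 \cdot \frac{83}{3355784} = \frac{647317}{838946}$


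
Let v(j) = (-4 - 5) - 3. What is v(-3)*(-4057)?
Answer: 48684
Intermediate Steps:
v(j) = -12 (v(j) = -9 - 3 = -12)
v(-3)*(-4057) = -12*(-4057) = 48684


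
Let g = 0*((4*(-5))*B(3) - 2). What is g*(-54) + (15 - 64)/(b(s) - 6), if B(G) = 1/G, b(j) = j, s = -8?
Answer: 7/2 ≈ 3.5000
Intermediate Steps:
g = 0 (g = 0*((4*(-5))/3 - 2) = 0*(-20*⅓ - 2) = 0*(-20/3 - 2) = 0*(-26/3) = 0)
g*(-54) + (15 - 64)/(b(s) - 6) = 0*(-54) + (15 - 64)/(-8 - 6) = 0 - 49/(-14) = 0 - 49*(-1/14) = 0 + 7/2 = 7/2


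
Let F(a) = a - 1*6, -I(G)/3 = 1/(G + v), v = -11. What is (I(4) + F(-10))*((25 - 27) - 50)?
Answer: 5668/7 ≈ 809.71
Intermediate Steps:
I(G) = -3/(-11 + G) (I(G) = -3/(G - 11) = -3/(-11 + G))
F(a) = -6 + a (F(a) = a - 6 = -6 + a)
(I(4) + F(-10))*((25 - 27) - 50) = (-3/(-11 + 4) + (-6 - 10))*((25 - 27) - 50) = (-3/(-7) - 16)*(-2 - 50) = (-3*(-⅐) - 16)*(-52) = (3/7 - 16)*(-52) = -109/7*(-52) = 5668/7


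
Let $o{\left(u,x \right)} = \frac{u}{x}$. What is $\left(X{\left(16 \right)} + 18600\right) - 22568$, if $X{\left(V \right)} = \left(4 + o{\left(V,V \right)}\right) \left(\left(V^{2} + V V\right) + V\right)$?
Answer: $-1328$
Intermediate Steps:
$X{\left(V \right)} = 5 V + 10 V^{2}$ ($X{\left(V \right)} = \left(4 + \frac{V}{V}\right) \left(\left(V^{2} + V V\right) + V\right) = \left(4 + 1\right) \left(\left(V^{2} + V^{2}\right) + V\right) = 5 \left(2 V^{2} + V\right) = 5 \left(V + 2 V^{2}\right) = 5 V + 10 V^{2}$)
$\left(X{\left(16 \right)} + 18600\right) - 22568 = \left(5 \cdot 16 \left(1 + 2 \cdot 16\right) + 18600\right) - 22568 = \left(5 \cdot 16 \left(1 + 32\right) + 18600\right) - 22568 = \left(5 \cdot 16 \cdot 33 + 18600\right) - 22568 = \left(2640 + 18600\right) - 22568 = 21240 - 22568 = -1328$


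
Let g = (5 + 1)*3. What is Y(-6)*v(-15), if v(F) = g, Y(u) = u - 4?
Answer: -180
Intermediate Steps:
g = 18 (g = 6*3 = 18)
Y(u) = -4 + u
v(F) = 18
Y(-6)*v(-15) = (-4 - 6)*18 = -10*18 = -180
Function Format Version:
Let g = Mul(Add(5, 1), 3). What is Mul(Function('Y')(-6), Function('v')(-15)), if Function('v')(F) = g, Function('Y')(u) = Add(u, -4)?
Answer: -180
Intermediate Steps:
g = 18 (g = Mul(6, 3) = 18)
Function('Y')(u) = Add(-4, u)
Function('v')(F) = 18
Mul(Function('Y')(-6), Function('v')(-15)) = Mul(Add(-4, -6), 18) = Mul(-10, 18) = -180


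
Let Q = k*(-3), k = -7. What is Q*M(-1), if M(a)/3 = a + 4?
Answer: 189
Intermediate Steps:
M(a) = 12 + 3*a (M(a) = 3*(a + 4) = 3*(4 + a) = 12 + 3*a)
Q = 21 (Q = -7*(-3) = 21)
Q*M(-1) = 21*(12 + 3*(-1)) = 21*(12 - 3) = 21*9 = 189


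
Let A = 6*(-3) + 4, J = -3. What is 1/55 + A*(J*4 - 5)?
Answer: 13091/55 ≈ 238.02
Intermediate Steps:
A = -14 (A = -18 + 4 = -14)
1/55 + A*(J*4 - 5) = 1/55 - 14*(-3*4 - 5) = 1/55 - 14*(-12 - 5) = 1/55 - 14*(-17) = 1/55 + 238 = 13091/55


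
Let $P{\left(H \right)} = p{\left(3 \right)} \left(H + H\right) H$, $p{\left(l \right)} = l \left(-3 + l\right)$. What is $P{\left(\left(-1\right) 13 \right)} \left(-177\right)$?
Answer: $0$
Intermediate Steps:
$P{\left(H \right)} = 0$ ($P{\left(H \right)} = 3 \left(-3 + 3\right) \left(H + H\right) H = 3 \cdot 0 \cdot 2 H H = 0 \cdot 2 H H = 0 H = 0$)
$P{\left(\left(-1\right) 13 \right)} \left(-177\right) = 0 \left(-177\right) = 0$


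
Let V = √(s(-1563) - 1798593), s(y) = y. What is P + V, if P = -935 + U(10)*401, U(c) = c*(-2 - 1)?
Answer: -12965 + 2*I*√450039 ≈ -12965.0 + 1341.7*I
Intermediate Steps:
U(c) = -3*c (U(c) = c*(-3) = -3*c)
V = 2*I*√450039 (V = √(-1563 - 1798593) = √(-1800156) = 2*I*√450039 ≈ 1341.7*I)
P = -12965 (P = -935 - 3*10*401 = -935 - 30*401 = -935 - 12030 = -12965)
P + V = -12965 + 2*I*√450039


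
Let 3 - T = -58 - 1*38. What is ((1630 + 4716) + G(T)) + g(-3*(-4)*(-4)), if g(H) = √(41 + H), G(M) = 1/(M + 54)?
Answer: 970939/153 + I*√7 ≈ 6346.0 + 2.6458*I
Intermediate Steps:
T = 99 (T = 3 - (-58 - 1*38) = 3 - (-58 - 38) = 3 - 1*(-96) = 3 + 96 = 99)
G(M) = 1/(54 + M)
((1630 + 4716) + G(T)) + g(-3*(-4)*(-4)) = ((1630 + 4716) + 1/(54 + 99)) + √(41 - 3*(-4)*(-4)) = (6346 + 1/153) + √(41 + 12*(-4)) = (6346 + 1/153) + √(41 - 48) = 970939/153 + √(-7) = 970939/153 + I*√7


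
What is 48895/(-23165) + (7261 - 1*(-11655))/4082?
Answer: 23859975/9455953 ≈ 2.5233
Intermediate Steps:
48895/(-23165) + (7261 - 1*(-11655))/4082 = 48895*(-1/23165) + (7261 + 11655)*(1/4082) = -9779/4633 + 18916*(1/4082) = -9779/4633 + 9458/2041 = 23859975/9455953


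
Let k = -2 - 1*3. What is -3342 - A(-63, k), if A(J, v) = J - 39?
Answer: -3240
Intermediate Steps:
k = -5 (k = -2 - 3 = -5)
A(J, v) = -39 + J
-3342 - A(-63, k) = -3342 - (-39 - 63) = -3342 - 1*(-102) = -3342 + 102 = -3240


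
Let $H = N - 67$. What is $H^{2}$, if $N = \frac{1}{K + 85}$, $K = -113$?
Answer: $\frac{3523129}{784} \approx 4493.8$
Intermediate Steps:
$N = - \frac{1}{28}$ ($N = \frac{1}{-113 + 85} = \frac{1}{-28} = - \frac{1}{28} \approx -0.035714$)
$H = - \frac{1877}{28}$ ($H = - \frac{1}{28} - 67 = - \frac{1877}{28} \approx -67.036$)
$H^{2} = \left(- \frac{1877}{28}\right)^{2} = \frac{3523129}{784}$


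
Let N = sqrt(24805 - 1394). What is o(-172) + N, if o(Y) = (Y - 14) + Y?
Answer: -358 + sqrt(23411) ≈ -204.99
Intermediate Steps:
N = sqrt(23411) ≈ 153.01
o(Y) = -14 + 2*Y (o(Y) = (-14 + Y) + Y = -14 + 2*Y)
o(-172) + N = (-14 + 2*(-172)) + sqrt(23411) = (-14 - 344) + sqrt(23411) = -358 + sqrt(23411)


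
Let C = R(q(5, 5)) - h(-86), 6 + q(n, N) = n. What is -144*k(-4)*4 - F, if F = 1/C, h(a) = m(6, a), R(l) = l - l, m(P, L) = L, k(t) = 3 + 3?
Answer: -297217/86 ≈ -3456.0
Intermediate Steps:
k(t) = 6
q(n, N) = -6 + n
R(l) = 0
h(a) = a
C = 86 (C = 0 - 1*(-86) = 0 + 86 = 86)
F = 1/86 ≈ 0.011628
-144*k(-4)*4 - F = -864*4 - 1*1/86 = -144*24 - 1/86 = -3456 - 1/86 = -297217/86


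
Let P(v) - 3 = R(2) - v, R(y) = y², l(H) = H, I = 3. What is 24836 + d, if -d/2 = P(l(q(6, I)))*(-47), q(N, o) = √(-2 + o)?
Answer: 25400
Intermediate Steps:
P(v) = 7 - v (P(v) = 3 + (2² - v) = 3 + (4 - v) = 7 - v)
d = 564 (d = -2*(7 - √(-2 + 3))*(-47) = -2*(7 - √1)*(-47) = -2*(7 - 1*1)*(-47) = -2*(7 - 1)*(-47) = -12*(-47) = -2*(-282) = 564)
24836 + d = 24836 + 564 = 25400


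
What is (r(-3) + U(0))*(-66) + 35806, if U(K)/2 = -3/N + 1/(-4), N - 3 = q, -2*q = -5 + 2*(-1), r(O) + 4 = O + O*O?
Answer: 464983/13 ≈ 35768.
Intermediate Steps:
r(O) = -4 + O + O² (r(O) = -4 + (O + O*O) = -4 + (O + O²) = -4 + O + O²)
q = 7/2 (q = -(-5 + 2*(-1))/2 = -(-5 - 2)/2 = -½*(-7) = 7/2 ≈ 3.5000)
N = 13/2 (N = 3 + 7/2 = 13/2 ≈ 6.5000)
U(K) = -37/26 (U(K) = 2*(-3/13/2 + 1/(-4)) = 2*(-3*2/13 + 1*(-¼)) = 2*(-6/13 - ¼) = 2*(-37/52) = -37/26)
(r(-3) + U(0))*(-66) + 35806 = ((-4 - 3 + (-3)²) - 37/26)*(-66) + 35806 = ((-4 - 3 + 9) - 37/26)*(-66) + 35806 = (2 - 37/26)*(-66) + 35806 = (15/26)*(-66) + 35806 = -495/13 + 35806 = 464983/13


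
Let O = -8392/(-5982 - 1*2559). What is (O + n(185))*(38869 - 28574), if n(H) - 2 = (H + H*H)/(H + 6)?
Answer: 3075748036480/1631331 ≈ 1.8854e+6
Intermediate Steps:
O = 8392/8541 (O = -8392/(-5982 - 2559) = -8392/(-8541) = -8392*(-1/8541) = 8392/8541 ≈ 0.98255)
n(H) = 2 + (H + H**2)/(6 + H) (n(H) = 2 + (H + H*H)/(H + 6) = 2 + (H + H**2)/(6 + H))
(O + n(185))*(38869 - 28574) = (8392/8541 + (12 + 185**2 + 3*185)/(6 + 185))*(38869 - 28574) = (8392/8541 + (12 + 34225 + 555)/191)*10295 = (8392/8541 + (1/191)*34792)*10295 = (8392/8541 + 34792/191)*10295 = (298761344/1631331)*10295 = 3075748036480/1631331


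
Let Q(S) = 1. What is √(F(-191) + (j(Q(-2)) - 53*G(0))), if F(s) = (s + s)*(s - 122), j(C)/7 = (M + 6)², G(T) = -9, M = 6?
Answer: √121051 ≈ 347.92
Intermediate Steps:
j(C) = 1008 (j(C) = 7*(6 + 6)² = 7*12² = 7*144 = 1008)
F(s) = 2*s*(-122 + s) (F(s) = (2*s)*(-122 + s) = 2*s*(-122 + s))
√(F(-191) + (j(Q(-2)) - 53*G(0))) = √(2*(-191)*(-122 - 191) + (1008 - 53*(-9))) = √(2*(-191)*(-313) + (1008 + 477)) = √(119566 + 1485) = √121051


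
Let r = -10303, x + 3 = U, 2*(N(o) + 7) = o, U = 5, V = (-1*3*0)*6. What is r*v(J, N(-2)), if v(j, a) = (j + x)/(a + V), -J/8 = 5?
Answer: -195757/4 ≈ -48939.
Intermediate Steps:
V = 0 (V = -3*0*6 = 0*6 = 0)
N(o) = -7 + o/2
x = 2 (x = -3 + 5 = 2)
J = -40 (J = -8*5 = -40)
v(j, a) = (2 + j)/a (v(j, a) = (j + 2)/(a + 0) = (2 + j)/a)
r*v(J, N(-2)) = -10303*(2 - 40)/(-7 + (½)*(-2)) = -10303*(-38)/(-7 - 1) = -10303*(-38)/(-8) = -(-10303)*(-38)/8 = -10303*19/4 = -195757/4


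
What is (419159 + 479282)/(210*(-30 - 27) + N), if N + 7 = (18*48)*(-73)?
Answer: -898441/75049 ≈ -11.971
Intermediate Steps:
N = -63079 (N = -7 + (18*48)*(-73) = -7 + 864*(-73) = -7 - 63072 = -63079)
(419159 + 479282)/(210*(-30 - 27) + N) = (419159 + 479282)/(210*(-30 - 27) - 63079) = 898441/(210*(-57) - 63079) = 898441/(-11970 - 63079) = 898441/(-75049) = 898441*(-1/75049) = -898441/75049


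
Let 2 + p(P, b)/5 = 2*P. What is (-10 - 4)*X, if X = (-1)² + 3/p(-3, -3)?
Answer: -259/20 ≈ -12.950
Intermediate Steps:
p(P, b) = -10 + 10*P (p(P, b) = -10 + 5*(2*P) = -10 + 10*P)
X = 37/40 (X = (-1)² + 3/(-10 + 10*(-3)) = 1 + 3/(-10 - 30) = 1 + 3/(-40) = 1 + 3*(-1/40) = 1 - 3/40 = 37/40 ≈ 0.92500)
(-10 - 4)*X = (-10 - 4)*(37/40) = -14*37/40 = -259/20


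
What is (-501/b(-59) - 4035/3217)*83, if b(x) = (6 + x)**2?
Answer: -1074520656/9036553 ≈ -118.91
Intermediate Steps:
(-501/b(-59) - 4035/3217)*83 = (-501/(6 - 59)**2 - 4035/3217)*83 = (-501/((-53)**2) - 4035*1/3217)*83 = (-501/2809 - 4035/3217)*83 = -12946032/9036553*83 = -1074520656/9036553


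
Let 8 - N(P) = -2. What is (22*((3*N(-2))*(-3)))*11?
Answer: -21780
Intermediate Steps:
N(P) = 10 (N(P) = 8 - 1*(-2) = 8 + 2 = 10)
(22*((3*N(-2))*(-3)))*11 = (22*((3*10)*(-3)))*11 = (22*(30*(-3)))*11 = (22*(-90))*11 = -1980*11 = -21780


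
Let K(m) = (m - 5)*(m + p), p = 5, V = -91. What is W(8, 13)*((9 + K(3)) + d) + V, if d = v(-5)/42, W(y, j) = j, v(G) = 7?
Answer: -1079/6 ≈ -179.83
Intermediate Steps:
d = ⅙ (d = 7/42 = 7*(1/42) = ⅙ ≈ 0.16667)
K(m) = (-5 + m)*(5 + m) (K(m) = (m - 5)*(m + 5) = (-5 + m)*(5 + m))
W(8, 13)*((9 + K(3)) + d) + V = 13*((9 + (-25 + 3²)) + ⅙) - 91 = 13*((9 + (-25 + 9)) + ⅙) - 91 = 13*((9 - 16) + ⅙) - 91 = 13*(-7 + ⅙) - 91 = 13*(-41/6) - 91 = -533/6 - 91 = -1079/6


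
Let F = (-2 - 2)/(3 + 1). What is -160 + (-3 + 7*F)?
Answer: -170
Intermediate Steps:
F = -1 (F = -4/4 = -4*1/4 = -1)
-160 + (-3 + 7*F) = -160 + (-3 + 7*(-1)) = -160 + (-3 - 7) = -160 - 10 = -170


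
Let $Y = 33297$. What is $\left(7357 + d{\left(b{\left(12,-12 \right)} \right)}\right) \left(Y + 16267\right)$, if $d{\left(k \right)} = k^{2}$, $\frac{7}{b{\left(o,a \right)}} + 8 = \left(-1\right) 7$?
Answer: $\frac{82046956936}{225} \approx 3.6465 \cdot 10^{8}$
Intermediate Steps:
$b{\left(o,a \right)} = - \frac{7}{15}$ ($b{\left(o,a \right)} = \frac{7}{-8 - 7} = \frac{7}{-15} = 7 \left(- \frac{1}{15}\right) = - \frac{7}{15}$)
$\left(7357 + d{\left(b{\left(12,-12 \right)} \right)}\right) \left(Y + 16267\right) = \left(7357 + \left(- \frac{7}{15}\right)^{2}\right) \left(33297 + 16267\right) = \left(7357 + \frac{49}{225}\right) 49564 = \frac{1655374}{225} \cdot 49564 = \frac{82046956936}{225}$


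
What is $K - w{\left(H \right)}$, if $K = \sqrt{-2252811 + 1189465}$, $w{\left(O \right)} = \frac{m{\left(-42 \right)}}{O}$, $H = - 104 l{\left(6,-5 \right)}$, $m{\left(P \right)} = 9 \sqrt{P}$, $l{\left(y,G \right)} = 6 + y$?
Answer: $i \left(\sqrt{1063346} + \frac{3 \sqrt{42}}{416}\right) \approx 1031.2 i$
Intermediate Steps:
$H = -1248$ ($H = - 104 \left(6 + 6\right) = \left(-104\right) 12 = -1248$)
$w{\left(O \right)} = \frac{9 i \sqrt{42}}{O}$ ($w{\left(O \right)} = \frac{9 \sqrt{-42}}{O} = \frac{9 i \sqrt{42}}{O}$)
$K = i \sqrt{1063346}$ ($K = \sqrt{-1063346} = i \sqrt{1063346} \approx 1031.2 i$)
$K - w{\left(H \right)} = i \sqrt{1063346} - \frac{9 i \sqrt{42}}{-1248} = i \sqrt{1063346} - 9 i \sqrt{42} \left(- \frac{1}{1248}\right) = i \sqrt{1063346} - - \frac{3 i \sqrt{42}}{416} = i \sqrt{1063346} + \frac{3 i \sqrt{42}}{416}$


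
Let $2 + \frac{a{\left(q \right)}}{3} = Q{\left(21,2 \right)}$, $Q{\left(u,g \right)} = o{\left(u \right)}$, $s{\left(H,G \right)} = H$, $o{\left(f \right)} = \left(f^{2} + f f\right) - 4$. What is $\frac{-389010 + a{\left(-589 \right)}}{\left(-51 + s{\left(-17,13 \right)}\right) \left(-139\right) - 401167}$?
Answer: $\frac{386382}{391715} \approx 0.98639$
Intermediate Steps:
$o{\left(f \right)} = -4 + 2 f^{2}$ ($o{\left(f \right)} = \left(f^{2} + f^{2}\right) - 4 = 2 f^{2} - 4 = -4 + 2 f^{2}$)
$Q{\left(u,g \right)} = -4 + 2 u^{2}$
$a{\left(q \right)} = 2628$ ($a{\left(q \right)} = -6 + 3 \left(-4 + 2 \cdot 21^{2}\right) = -6 + 3 \left(-4 + 2 \cdot 441\right) = -6 + 3 \left(-4 + 882\right) = -6 + 3 \cdot 878 = -6 + 2634 = 2628$)
$\frac{-389010 + a{\left(-589 \right)}}{\left(-51 + s{\left(-17,13 \right)}\right) \left(-139\right) - 401167} = \frac{-389010 + 2628}{\left(-51 - 17\right) \left(-139\right) - 401167} = - \frac{386382}{\left(-68\right) \left(-139\right) - 401167} = - \frac{386382}{9452 - 401167} = - \frac{386382}{-391715} = \left(-386382\right) \left(- \frac{1}{391715}\right) = \frac{386382}{391715}$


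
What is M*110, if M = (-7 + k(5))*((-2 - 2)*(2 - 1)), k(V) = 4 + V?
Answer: -880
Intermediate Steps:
M = -8 (M = (-7 + (4 + 5))*((-2 - 2)*(2 - 1)) = (-7 + 9)*(-4*1) = 2*(-4) = -8)
M*110 = -8*110 = -880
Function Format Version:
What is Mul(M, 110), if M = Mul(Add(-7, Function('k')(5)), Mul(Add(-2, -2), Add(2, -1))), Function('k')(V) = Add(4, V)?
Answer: -880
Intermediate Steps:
M = -8 (M = Mul(Add(-7, Add(4, 5)), Mul(Add(-2, -2), Add(2, -1))) = Mul(Add(-7, 9), Mul(-4, 1)) = Mul(2, -4) = -8)
Mul(M, 110) = Mul(-8, 110) = -880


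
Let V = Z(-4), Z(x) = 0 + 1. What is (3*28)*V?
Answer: 84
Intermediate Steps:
Z(x) = 1
V = 1
(3*28)*V = (3*28)*1 = 84*1 = 84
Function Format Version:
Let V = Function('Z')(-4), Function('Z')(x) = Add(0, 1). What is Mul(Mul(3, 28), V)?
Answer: 84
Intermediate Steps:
Function('Z')(x) = 1
V = 1
Mul(Mul(3, 28), V) = Mul(Mul(3, 28), 1) = Mul(84, 1) = 84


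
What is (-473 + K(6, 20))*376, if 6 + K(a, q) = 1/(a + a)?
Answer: -540218/3 ≈ -1.8007e+5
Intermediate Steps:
K(a, q) = -6 + 1/(2*a) (K(a, q) = -6 + 1/(a + a) = -6 + 1/(2*a))
(-473 + K(6, 20))*376 = (-473 + (-6 + (½)/6))*376 = (-473 + (-6 + (½)*(⅙)))*376 = (-473 + (-6 + 1/12))*376 = (-473 - 71/12)*376 = -5747/12*376 = -540218/3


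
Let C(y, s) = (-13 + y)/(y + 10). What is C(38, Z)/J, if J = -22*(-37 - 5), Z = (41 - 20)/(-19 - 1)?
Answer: 25/44352 ≈ 0.00056367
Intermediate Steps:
Z = -21/20 (Z = 21/(-20) = 21*(-1/20) = -21/20 ≈ -1.0500)
C(y, s) = (-13 + y)/(10 + y)
J = 924 (J = -22*(-42) = 924)
C(38, Z)/J = ((-13 + 38)/(10 + 38))/924 = (25/48)*(1/924) = 25/44352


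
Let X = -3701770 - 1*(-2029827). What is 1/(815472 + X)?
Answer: -1/856471 ≈ -1.1676e-6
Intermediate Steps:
X = -1671943 (X = -3701770 + 2029827 = -1671943)
1/(815472 + X) = 1/(815472 - 1671943) = 1/(-856471) = -1/856471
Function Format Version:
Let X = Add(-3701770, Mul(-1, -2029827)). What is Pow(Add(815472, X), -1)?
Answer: Rational(-1, 856471) ≈ -1.1676e-6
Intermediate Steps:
X = -1671943 (X = Add(-3701770, 2029827) = -1671943)
Pow(Add(815472, X), -1) = Pow(Add(815472, -1671943), -1) = Pow(-856471, -1) = Rational(-1, 856471)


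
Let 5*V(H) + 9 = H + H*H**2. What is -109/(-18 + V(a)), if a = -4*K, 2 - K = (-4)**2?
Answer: -545/175573 ≈ -0.0031041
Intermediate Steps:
K = -14 (K = 2 - 1*(-4)**2 = 2 - 1*16 = 2 - 16 = -14)
a = 56 (a = -4*(-14) = 56)
V(H) = -9/5 + H/5 + H**3/5 (V(H) = -9/5 + (H + H*H**2)/5 = -9/5 + (H + H**3)/5 = -9/5 + (H/5 + H**3/5) = -9/5 + H/5 + H**3/5)
-109/(-18 + V(a)) = -109/(-18 + (-9/5 + (1/5)*56 + (1/5)*56**3)) = -109/(-18 + (-9/5 + 56/5 + (1/5)*175616)) = -109/(-18 + (-9/5 + 56/5 + 175616/5)) = -109/(-18 + 175663/5) = -109/175573/5 = -109*5/175573 = -545/175573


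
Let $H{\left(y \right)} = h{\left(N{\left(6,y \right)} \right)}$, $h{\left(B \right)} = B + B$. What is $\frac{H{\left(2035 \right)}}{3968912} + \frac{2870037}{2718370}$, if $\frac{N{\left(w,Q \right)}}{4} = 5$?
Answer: $\frac{355969782017}{337155353545} \approx 1.0558$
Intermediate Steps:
$N{\left(w,Q \right)} = 20$ ($N{\left(w,Q \right)} = 4 \cdot 5 = 20$)
$h{\left(B \right)} = 2 B$
$H{\left(y \right)} = 40$ ($H{\left(y \right)} = 2 \cdot 20 = 40$)
$\frac{H{\left(2035 \right)}}{3968912} + \frac{2870037}{2718370} = \frac{40}{3968912} + \frac{2870037}{2718370} = 40 \cdot \frac{1}{3968912} + 2870037 \cdot \frac{1}{2718370} = \frac{5}{496114} + \frac{2870037}{2718370} = \frac{355969782017}{337155353545}$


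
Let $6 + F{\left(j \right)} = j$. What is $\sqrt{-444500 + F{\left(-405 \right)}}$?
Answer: $i \sqrt{444911} \approx 667.02 i$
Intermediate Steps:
$F{\left(j \right)} = -6 + j$
$\sqrt{-444500 + F{\left(-405 \right)}} = \sqrt{-444500 - 411} = \sqrt{-444911} = i \sqrt{444911}$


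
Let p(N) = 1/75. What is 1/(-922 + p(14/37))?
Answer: -75/69149 ≈ -0.0010846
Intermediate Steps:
p(N) = 1/75
1/(-922 + p(14/37)) = 1/(-922 + 1/75) = 1/(-69149/75) = -75/69149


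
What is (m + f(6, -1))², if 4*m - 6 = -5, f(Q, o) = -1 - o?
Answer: 1/16 ≈ 0.062500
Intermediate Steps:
m = ¼ (m = 3/2 + (¼)*(-5) = 3/2 - 5/4 = ¼ ≈ 0.25000)
(m + f(6, -1))² = (¼ + (-1 - 1*(-1)))² = (¼ + (-1 + 1))² = (¼ + 0)² = (¼)² = 1/16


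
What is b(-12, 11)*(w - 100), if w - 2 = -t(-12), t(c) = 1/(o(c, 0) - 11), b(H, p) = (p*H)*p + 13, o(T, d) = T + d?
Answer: 3242067/23 ≈ 1.4096e+5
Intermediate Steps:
b(H, p) = 13 + H*p² (b(H, p) = (H*p)*p + 13 = H*p² + 13 = 13 + H*p²)
t(c) = 1/(-11 + c) (t(c) = 1/((c + 0) - 11) = 1/(c - 11) = 1/(-11 + c))
w = 47/23 (w = 2 - 1/(-11 - 12) = 2 - 1/(-23) = 2 - 1*(-1/23) = 2 + 1/23 = 47/23 ≈ 2.0435)
b(-12, 11)*(w - 100) = (13 - 12*11²)*(47/23 - 100) = (13 - 12*121)*(-2253/23) = (13 - 1452)*(-2253/23) = -1439*(-2253/23) = 3242067/23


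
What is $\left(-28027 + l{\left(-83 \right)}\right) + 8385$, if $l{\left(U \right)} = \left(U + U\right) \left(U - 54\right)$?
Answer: $3100$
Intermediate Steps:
$l{\left(U \right)} = 2 U \left(-54 + U\right)$
$\left(-28027 + l{\left(-83 \right)}\right) + 8385 = \left(-28027 + 2 \left(-83\right) \left(-54 - 83\right)\right) + 8385 = \left(-28027 + 2 \left(-83\right) \left(-137\right)\right) + 8385 = \left(-28027 + 22742\right) + 8385 = -5285 + 8385 = 3100$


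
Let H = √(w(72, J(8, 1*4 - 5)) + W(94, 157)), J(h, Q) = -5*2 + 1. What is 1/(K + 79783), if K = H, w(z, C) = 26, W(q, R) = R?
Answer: 79783/6365326906 - √183/6365326906 ≈ 1.2532e-5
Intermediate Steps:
J(h, Q) = -9 (J(h, Q) = -10 + 1 = -9)
H = √183 (H = √(26 + 157) = √183 ≈ 13.528)
K = √183 ≈ 13.528
1/(K + 79783) = 1/(√183 + 79783) = 1/(79783 + √183)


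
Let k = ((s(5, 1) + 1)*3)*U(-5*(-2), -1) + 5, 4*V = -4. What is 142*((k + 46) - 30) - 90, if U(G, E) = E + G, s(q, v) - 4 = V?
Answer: 18228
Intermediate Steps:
V = -1 (V = (¼)*(-4) = -1)
s(q, v) = 3 (s(q, v) = 4 - 1 = 3)
k = 113 (k = ((3 + 1)*3)*(-1 - 5*(-2)) + 5 = (4*3)*(-1 + 10) + 5 = 12*9 + 5 = 108 + 5 = 113)
142*((k + 46) - 30) - 90 = 142*((113 + 46) - 30) - 90 = 142*(159 - 30) - 90 = 142*129 - 90 = 18318 - 90 = 18228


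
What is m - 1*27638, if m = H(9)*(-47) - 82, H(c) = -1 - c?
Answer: -27250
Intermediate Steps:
m = 388 (m = (-1 - 1*9)*(-47) - 82 = (-1 - 9)*(-47) - 82 = -10*(-47) - 82 = 470 - 82 = 388)
m - 1*27638 = 388 - 1*27638 = 388 - 27638 = -27250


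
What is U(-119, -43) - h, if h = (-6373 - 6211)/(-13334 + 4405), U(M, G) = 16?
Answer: 130280/8929 ≈ 14.591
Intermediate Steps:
h = 12584/8929 (h = -12584/(-8929) = -12584*(-1/8929) = 12584/8929 ≈ 1.4093)
U(-119, -43) - h = 16 - 1*12584/8929 = 16 - 12584/8929 = 130280/8929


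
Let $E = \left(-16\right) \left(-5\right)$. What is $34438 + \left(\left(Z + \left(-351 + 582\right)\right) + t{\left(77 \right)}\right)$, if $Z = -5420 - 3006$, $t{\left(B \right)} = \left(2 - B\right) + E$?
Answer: $26248$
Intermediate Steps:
$E = 80$
$t{\left(B \right)} = 82 - B$ ($t{\left(B \right)} = \left(2 - B\right) + 80 = 82 - B$)
$Z = -8426$
$34438 + \left(\left(Z + \left(-351 + 582\right)\right) + t{\left(77 \right)}\right) = 34438 + \left(\left(-8426 + \left(-351 + 582\right)\right) + \left(82 - 77\right)\right) = 34438 + \left(\left(-8426 + 231\right) + \left(82 - 77\right)\right) = 34438 + \left(-8195 + 5\right) = 34438 - 8190 = 26248$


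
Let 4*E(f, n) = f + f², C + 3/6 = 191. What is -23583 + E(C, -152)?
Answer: -231405/16 ≈ -14463.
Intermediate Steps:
C = 381/2 (C = -½ + 191 = 381/2 ≈ 190.50)
E(f, n) = f/4 + f²/4 (E(f, n) = (f + f²)/4 = f/4 + f²/4)
-23583 + E(C, -152) = -23583 + (¼)*(381/2)*(1 + 381/2) = -23583 + (¼)*(381/2)*(383/2) = -23583 + 145923/16 = -231405/16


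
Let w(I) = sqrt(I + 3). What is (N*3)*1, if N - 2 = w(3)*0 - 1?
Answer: 3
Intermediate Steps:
w(I) = sqrt(3 + I)
N = 1 (N = 2 + (sqrt(3 + 3)*0 - 1) = 2 + (sqrt(6)*0 - 1) = 2 + (0 - 1) = 2 - 1 = 1)
(N*3)*1 = (1*3)*1 = 3*1 = 3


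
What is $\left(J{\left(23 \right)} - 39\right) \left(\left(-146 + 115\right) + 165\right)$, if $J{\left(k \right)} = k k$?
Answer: $65660$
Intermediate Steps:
$J{\left(k \right)} = k^{2}$
$\left(J{\left(23 \right)} - 39\right) \left(\left(-146 + 115\right) + 165\right) = \left(23^{2} - 39\right) \left(\left(-146 + 115\right) + 165\right) = \left(529 - 39\right) \left(-31 + 165\right) = 490 \cdot 134 = 65660$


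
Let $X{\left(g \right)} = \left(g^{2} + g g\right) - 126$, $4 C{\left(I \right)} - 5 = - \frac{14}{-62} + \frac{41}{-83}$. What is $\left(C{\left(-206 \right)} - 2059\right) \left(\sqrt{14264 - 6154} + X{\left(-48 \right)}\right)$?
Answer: $- \frac{571834431}{62} - \frac{21179053 \sqrt{8110}}{10292} \approx -9.4084 \cdot 10^{6}$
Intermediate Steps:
$C{\left(I \right)} = \frac{12175}{10292}$ ($C{\left(I \right)} = \frac{5}{4} + \frac{- \frac{14}{-62} + \frac{41}{-83}}{4} = \frac{5}{4} + \frac{\left(-14\right) \left(- \frac{1}{62}\right) + 41 \left(- \frac{1}{83}\right)}{4} = \frac{5}{4} + \frac{\frac{7}{31} - \frac{41}{83}}{4} = \frac{5}{4} + \frac{1}{4} \left(- \frac{690}{2573}\right) = \frac{5}{4} - \frac{345}{5146} = \frac{12175}{10292}$)
$X{\left(g \right)} = -126 + 2 g^{2}$ ($X{\left(g \right)} = \left(g^{2} + g^{2}\right) - 126 = 2 g^{2} - 126 = -126 + 2 g^{2}$)
$\left(C{\left(-206 \right)} - 2059\right) \left(\sqrt{14264 - 6154} + X{\left(-48 \right)}\right) = \left(\frac{12175}{10292} - 2059\right) \left(\sqrt{14264 - 6154} - \left(126 - 2 \left(-48\right)^{2}\right)\right) = - \frac{21179053 \left(\sqrt{8110} + \left(-126 + 2 \cdot 2304\right)\right)}{10292} = - \frac{21179053 \left(\sqrt{8110} + \left(-126 + 4608\right)\right)}{10292} = - \frac{21179053 \left(\sqrt{8110} + 4482\right)}{10292} = - \frac{21179053 \left(4482 + \sqrt{8110}\right)}{10292} = - \frac{571834431}{62} - \frac{21179053 \sqrt{8110}}{10292}$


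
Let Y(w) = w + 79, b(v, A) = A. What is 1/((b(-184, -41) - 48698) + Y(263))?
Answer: -1/48397 ≈ -2.0662e-5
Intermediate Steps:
Y(w) = 79 + w
1/((b(-184, -41) - 48698) + Y(263)) = 1/((-41 - 48698) + (79 + 263)) = 1/(-48739 + 342) = 1/(-48397) = -1/48397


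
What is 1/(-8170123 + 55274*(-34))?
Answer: -1/10049439 ≈ -9.9508e-8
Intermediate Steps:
1/(-8170123 + 55274*(-34)) = 1/(-8170123 - 1879316) = 1/(-10049439) = -1/10049439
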